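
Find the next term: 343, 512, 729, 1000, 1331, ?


Pattern: perfect cubes: n³
Terms: 343, 512, 729, 1000, 1331
Next term = 1728

Next term = 1728


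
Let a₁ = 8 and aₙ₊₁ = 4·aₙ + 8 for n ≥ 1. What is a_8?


Computing step by step:
a_1 = 8
a_2 = 40
a_3 = 168
a_4 = 680
a_5 = 2728
a_6 = 10920
a_7 = 43688
a_8 = 174760


a_8 = 174760


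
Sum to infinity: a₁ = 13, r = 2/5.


S∞ = a₁/(1-r) = 13/(1 - 2/5)
= 13/(3/5)
= 65/3

S∞ = 65/3


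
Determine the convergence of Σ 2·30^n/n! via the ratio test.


aₙ = 2·30^n/n!
a_{n+1}/aₙ = 30^(n+1)/(n+1)! × n!/30^n  (constant 2 cancels)
= 30/(n+1)
L = lim(n→∞) 30/(n+1) = 0
L < 1 → series CONVERGES

Converges (ratio test: L = 0 < 1)


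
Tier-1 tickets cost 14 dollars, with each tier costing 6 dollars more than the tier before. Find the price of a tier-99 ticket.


aₙ = a₁ + (n-1)d
= 14 + (99-1)×6
= 14 + 588
= 602

a_99 = 602


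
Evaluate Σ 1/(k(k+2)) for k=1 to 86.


1/(k(k+2)) = (1/2)·(1/k - 1/(k+2)) (partial fractions)
Telescoping: Σ = (1/2)·(1 + 1/2 - 1/87 - 1/88) = 11309/15312

Sum = 11309/15312


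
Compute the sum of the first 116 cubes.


n(n+1)/2 = 116×117/2 = 6786
Σk³ = 6786² = 46049796

Σk³ = 46049796


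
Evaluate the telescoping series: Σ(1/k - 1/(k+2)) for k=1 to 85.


Telescoping with gap 2: two head and two tail terms survive.
= (1 + 1/2) - (1/86 + 1/87)
= 3/2 - 1/86 - 1/87 = 5525/3741

Sum = 5525/3741


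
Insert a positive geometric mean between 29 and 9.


GM = √(29×9) = √261 = 16.1555

GM = 16.1555


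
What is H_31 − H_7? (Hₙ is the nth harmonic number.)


Σₖ₌8^31 1/k = 1/8 + 1/9 + 1/10 + ... + 1/31
= 103565365510297/72201776446800
≈ 1.4344

Sum = 103565365510297/72201776446800 ≈ 1.4344


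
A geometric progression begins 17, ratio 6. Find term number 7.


aₙ = a₁·r^(n-1)
= 17×6^6
= 17×46656
= 793152

a_7 = 793152


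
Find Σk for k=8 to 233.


Σₖ₌8^233 k = Σₖ₌₁^233 k − Σₖ₌₁^7 k
= 233·234/2 − 7·8/2
= 27261 − 28 = 27233

Σk = 27233


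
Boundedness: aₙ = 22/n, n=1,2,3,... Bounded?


a₁ = 22, a₂ = 22/2, a₃ = 22/3, ...
0 < aₙ ≤ 22 for all n ≥ 1
Lower bound: 0, Upper bound: 22
The sequence IS bounded

Bounded (0 < aₙ ≤ 22)


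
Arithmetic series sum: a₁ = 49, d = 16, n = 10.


aₙ = 49 + (10-1)×16 = 193
Sₙ = n(a₁+aₙ)/2 = 10×(49+193)/2
= 10×242/2 = 1210

S_10 = 1210


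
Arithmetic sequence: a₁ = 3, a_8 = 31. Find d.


d = (aₙ - a₁)/(n-1)
= (31 - 3)/(8-1)
= 28/7 = 4

d = 4


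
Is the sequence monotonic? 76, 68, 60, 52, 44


Differences: -8, -8, -8, -8
All differences < 0 → strictly DECREASING

Monotonically decreasing


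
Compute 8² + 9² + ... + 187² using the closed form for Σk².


Σₖ₌8^187 k² = Σₖ₌₁^187 k² − Σₖ₌₁^7 k²
= 187·188·375/6 − 7·8·15/6
= 2197250 − 140 = 2197110

Σk² = 2197110


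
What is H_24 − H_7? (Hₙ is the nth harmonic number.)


Σₖ₌8^24 1/k = 1/8 + 1/9 + 1/10 + ... + 1/24
= 2111531243/1784742960
≈ 1.1831

Sum = 2111531243/1784742960 ≈ 1.1831


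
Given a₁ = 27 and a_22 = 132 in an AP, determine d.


d = (aₙ - a₁)/(n-1)
= (132 - 27)/(22-1)
= 105/21 = 5

d = 5


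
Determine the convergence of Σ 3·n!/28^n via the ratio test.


aₙ = 3·n!/28^n
a_{n+1}/aₙ = (n+1)!/28^(n+1) × 28^n/n!  (constant 3 cancels)
= (n+1)/28
L = lim(n→∞) (n+1)/28 = ∞
L > 1 → series DIVERGES

Diverges (ratio test: L = ∞ > 1)


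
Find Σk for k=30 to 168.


Σₖ₌30^168 k = Σₖ₌₁^168 k − Σₖ₌₁^29 k
= 168·169/2 − 29·30/2
= 14196 − 435 = 13761

Σk = 13761


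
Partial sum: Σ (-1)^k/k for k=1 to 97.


S = -1 + 1/2 - 1/3 + 1/4 - 1/5 + 1/6 - 1/7 + 1/8 ± ...
= -0.6983
(Full series converges to -ln(2) ≈ -0.6931)

S_97 = -0.6983


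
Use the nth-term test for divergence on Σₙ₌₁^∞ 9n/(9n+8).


lim(n→∞) 9n/(9n+8) = 9/9 = 1  (divide numerator and denominator by n)
lim aₙ = 1 ≠ 0 → series DIVERGES

Diverges (lim aₙ = 1 ≠ 0)


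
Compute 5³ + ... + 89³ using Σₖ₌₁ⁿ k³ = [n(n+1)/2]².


Σₖ₌5^89 k³ = [89·90/2]² − [4·5/2]²
= 16040025 − 100 = 16039925

Σk³ = 16039925


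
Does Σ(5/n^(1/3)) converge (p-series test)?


p-series test: Σ c/n^p converges if p > 1, diverges if p ≤ 1 (constant c > 0 doesn't affect convergence).
p = 1/3
1/3 ≤ 1 → DIVERGES

Diverges (p = 1/3 ≤ 1)


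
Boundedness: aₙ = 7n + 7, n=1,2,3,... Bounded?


aₙ = 7n + 7 → as n→∞, aₙ→∞
No finite upper bound exists
The sequence is UNBOUNDED

Unbounded (aₙ → ∞ as n → ∞)


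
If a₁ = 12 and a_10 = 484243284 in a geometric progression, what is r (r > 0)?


r^(n-1) = aₙ/a₁
r^9 = 484243284/12 = 40353607
r = 40353607^(1/9)
= 7

r = 7


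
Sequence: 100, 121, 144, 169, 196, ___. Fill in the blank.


Pattern: perfect squares: n²
Terms: 100, 121, 144, 169, 196
Next term = 225

Next term = 225


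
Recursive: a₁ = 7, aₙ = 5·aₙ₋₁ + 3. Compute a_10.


Computing step by step:
a_1 = 7
a_2 = 38
a_3 = 193
a_4 = 968
a_5 = 4843
a_6 = 24218
a_7 = 121093
a_8 = 605468
a_9 = 3027343
a_10 = 15136718


a_10 = 15136718


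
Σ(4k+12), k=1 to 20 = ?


Σ(4k+12) = 4·Σk + 12·n
= 4·210 + 12·20
= 840 + 240 = 1080

Σ = 1080


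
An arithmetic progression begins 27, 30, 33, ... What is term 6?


aₙ = a₁ + (n-1)d
= 27 + (6-1)×3
= 27 + 15
= 42

a_6 = 42


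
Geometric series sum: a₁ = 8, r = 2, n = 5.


Sₙ = 8×(2^5 - 1)/(2 - 1)
= 8×(32 - 1)/1
= 8×31/1
= 248

S_5 = 248


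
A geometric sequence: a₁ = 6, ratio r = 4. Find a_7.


aₙ = a₁·r^(n-1)
= 6×4^6
= 6×4096
= 24576

a_7 = 24576


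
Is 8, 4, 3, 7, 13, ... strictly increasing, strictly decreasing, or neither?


Differences: -4, -1, 4, 6
Difference at position 3 is +4 (> 0) but position 1 is -4 (< 0) — sequence both rises and falls
→ NOT monotonic

Not monotonic


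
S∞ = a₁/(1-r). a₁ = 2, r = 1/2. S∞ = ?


S∞ = a₁/(1-r) = 2/(1 - 1/2)
= 2/(1/2)
= 4

S∞ = 4


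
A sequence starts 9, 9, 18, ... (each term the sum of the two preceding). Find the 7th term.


Computing iteratively: 9, 9, 18, 27, 45, 72, 117
a_7 = 117

a_7 = 117


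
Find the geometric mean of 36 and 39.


GM = √(36×39) = √1404 = 37.47

GM = 37.47


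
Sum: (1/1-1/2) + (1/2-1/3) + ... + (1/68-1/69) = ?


Telescoping: adjacent terms cancel.
= 1/1 - 1/69
= 1 - 1/69 = 68/69

Sum = 68/69


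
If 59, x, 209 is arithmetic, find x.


AM = (59 + 209)/2 = 268/2 = 134

AM = 134


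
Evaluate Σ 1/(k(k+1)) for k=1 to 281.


1/(k(k+1)) = 1/k - 1/(k+1) (partial fractions)
Telescoping: Σ = 1 - 1/282 = 281/282

Sum = 281/282


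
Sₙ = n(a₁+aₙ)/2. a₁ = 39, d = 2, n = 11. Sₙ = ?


aₙ = 39 + (11-1)×2 = 59
Sₙ = n(a₁+aₙ)/2 = 11×(39+59)/2
= 11×98/2 = 539

S_11 = 539


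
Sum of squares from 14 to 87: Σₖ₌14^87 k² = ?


Σₖ₌14^87 k² = Σₖ₌₁^87 k² − Σₖ₌₁^13 k²
= 87·88·175/6 − 13·14·27/6
= 223300 − 819 = 222481

Σk² = 222481


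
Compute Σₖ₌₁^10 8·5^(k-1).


Sₙ = 8×(5^10 - 1)/(5 - 1)
= 8×(9765625 - 1)/4
= 8×9765624/4
= 19531248

S_10 = 19531248


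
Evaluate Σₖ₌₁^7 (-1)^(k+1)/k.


S = 1 - 1/2 + 1/3 - 1/4 + 1/5 - 1/6 + 1/7
= 0.7595
(Full series converges to +ln(2) ≈ +0.6931)

S_7 = 0.7595


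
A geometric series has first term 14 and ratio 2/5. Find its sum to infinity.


S∞ = a₁/(1-r) = 14/(1 - 2/5)
= 14/(3/5)
= 70/3

S∞ = 70/3


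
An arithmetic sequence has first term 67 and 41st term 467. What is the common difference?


d = (aₙ - a₁)/(n-1)
= (467 - 67)/(41-1)
= 400/40 = 10

d = 10


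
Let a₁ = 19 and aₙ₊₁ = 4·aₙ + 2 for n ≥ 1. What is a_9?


Computing step by step:
a_1 = 19
a_2 = 78
a_3 = 314
a_4 = 1258
a_5 = 5034
a_6 = 20138
a_7 = 80554
a_8 = 322218
a_9 = 1288874


a_9 = 1288874


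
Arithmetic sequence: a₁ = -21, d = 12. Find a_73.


aₙ = a₁ + (n-1)d
= -21 + (73-1)×12
= -21 + 864
= 843

a_73 = 843


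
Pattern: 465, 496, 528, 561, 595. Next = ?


Pattern: triangular numbers: n(n+1)/2
Terms: 465, 496, 528, 561, 595
Next term = 630

Next term = 630


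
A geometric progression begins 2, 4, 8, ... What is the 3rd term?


aₙ = a₁·r^(n-1)
= 2×2^2
= 2×4
= 8

a_3 = 8


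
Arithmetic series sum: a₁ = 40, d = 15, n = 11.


aₙ = 40 + (11-1)×15 = 190
Sₙ = n(a₁+aₙ)/2 = 11×(40+190)/2
= 11×230/2 = 1265

S_11 = 1265


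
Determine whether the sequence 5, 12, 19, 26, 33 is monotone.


Differences: 7, 7, 7, 7
All differences > 0 → strictly INCREASING

Monotonically increasing


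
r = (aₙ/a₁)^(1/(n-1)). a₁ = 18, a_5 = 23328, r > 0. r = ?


r^(n-1) = aₙ/a₁
r^4 = 23328/18 = 1296
r = 1296^(1/4)
= ±6; taking r > 0 gives r = 6

r = 6


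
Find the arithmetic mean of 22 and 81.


AM = (22 + 81)/2 = 103/2 = 51.5

AM = 51.5


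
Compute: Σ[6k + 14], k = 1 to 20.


Σ(6k+14) = 6·Σk + 14·n
= 6·210 + 14·20
= 1260 + 280 = 1540

Σ = 1540


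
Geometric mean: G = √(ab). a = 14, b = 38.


GM = √(14×38) = √532 = 23.0651

GM = 23.0651


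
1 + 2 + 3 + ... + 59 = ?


n(n+1)/2 = 59×60/2 = 3540/2 = 1770

Σk = 1770


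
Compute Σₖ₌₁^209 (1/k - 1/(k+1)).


Telescoping: adjacent terms cancel.
= 1/1 - 1/210
= 1 - 1/210 = 209/210

Sum = 209/210


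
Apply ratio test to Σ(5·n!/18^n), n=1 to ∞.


aₙ = 5·n!/18^n
a_{n+1}/aₙ = (n+1)!/18^(n+1) × 18^n/n!  (constant 5 cancels)
= (n+1)/18
L = lim(n→∞) (n+1)/18 = ∞
L > 1 → series DIVERGES

Diverges (ratio test: L = ∞ > 1)


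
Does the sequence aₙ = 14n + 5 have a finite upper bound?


aₙ = 14n + 5 → as n→∞, aₙ→∞
No finite upper bound exists
The sequence is UNBOUNDED

Unbounded (aₙ → ∞ as n → ∞)


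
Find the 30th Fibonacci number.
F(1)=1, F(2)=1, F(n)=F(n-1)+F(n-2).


Fibonacci sequence: 1, 1, 2, 3, 5, 8, 13, 21, 34, 55, 89, ...
F(30) = 832040

F(30) = 832040


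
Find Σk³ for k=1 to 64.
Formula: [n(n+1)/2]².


n(n+1)/2 = 64×65/2 = 2080
Σk³ = 2080² = 4326400

Σk³ = 4326400


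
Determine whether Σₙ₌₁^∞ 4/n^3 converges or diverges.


p-series test: Σ c/n^p converges if p > 1, diverges if p ≤ 1 (constant c > 0 doesn't affect convergence).
p = 3
3 > 1 → CONVERGES

Converges (p = 3 > 1)


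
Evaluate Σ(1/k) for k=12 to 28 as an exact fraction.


Σₖ₌12^28 1/k = 1/12 + 1/13 + 1/14 + ... + 1/28
= 72867871493/80313433200
≈ 0.9073

Sum = 72867871493/80313433200 ≈ 0.9073


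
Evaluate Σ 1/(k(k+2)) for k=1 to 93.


1/(k(k+2)) = (1/2)·(1/k - 1/(k+2)) (partial fractions)
Telescoping: Σ = (1/2)·(1 + 1/2 - 1/94 - 1/95) = 6603/8930

Sum = 6603/8930


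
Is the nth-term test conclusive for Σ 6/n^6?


lim(n→∞) 6/n^6 = 0
lim aₙ = 0 → nth-term test is INCONCLUSIVE
(Need other tests; this is actually a convergent p-series with p=6 > 1)

Inconclusive (lim aₙ = 0; need another test)


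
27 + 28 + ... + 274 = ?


Σₖ₌27^274 k = Σₖ₌₁^274 k − Σₖ₌₁^26 k
= 274·275/2 − 26·27/2
= 37675 − 351 = 37324

Σk = 37324


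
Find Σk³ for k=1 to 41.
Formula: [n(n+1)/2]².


n(n+1)/2 = 41×42/2 = 861
Σk³ = 861² = 741321

Σk³ = 741321


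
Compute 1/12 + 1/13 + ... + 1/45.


Σₖ₌12^45 1/k = 1/12 + 1/13 + 1/14 + ... + 1/45
= 12952600348955916409/9419588158802421600
≈ 1.3751

Sum = 12952600348955916409/9419588158802421600 ≈ 1.3751


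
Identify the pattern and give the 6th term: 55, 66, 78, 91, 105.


Pattern: triangular numbers: n(n+1)/2
Terms: 55, 66, 78, 91, 105
Next term = 120

Next term = 120


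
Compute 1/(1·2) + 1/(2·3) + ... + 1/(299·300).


1/(k(k+1)) = 1/k - 1/(k+1) (partial fractions)
Telescoping: Σ = 1 - 1/300 = 299/300

Sum = 299/300


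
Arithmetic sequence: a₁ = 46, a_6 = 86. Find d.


d = (aₙ - a₁)/(n-1)
= (86 - 46)/(6-1)
= 40/5 = 8

d = 8


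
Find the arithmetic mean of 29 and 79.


AM = (29 + 79)/2 = 108/2 = 54

AM = 54


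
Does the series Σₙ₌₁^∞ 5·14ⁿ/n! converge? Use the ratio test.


aₙ = 5·14^n/n!
a_{n+1}/aₙ = 14^(n+1)/(n+1)! × n!/14^n  (constant 5 cancels)
= 14/(n+1)
L = lim(n→∞) 14/(n+1) = 0
L < 1 → series CONVERGES

Converges (ratio test: L = 0 < 1)


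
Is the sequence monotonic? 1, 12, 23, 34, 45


Differences: 11, 11, 11, 11
All differences > 0 → strictly INCREASING

Monotonically increasing


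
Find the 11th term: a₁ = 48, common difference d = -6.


aₙ = a₁ + (n-1)d
= 48 + (11-1)×-6
= 48 - 60
= -12

a_11 = -12


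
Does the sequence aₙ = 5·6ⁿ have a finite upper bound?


aₙ = 5·6ⁿ → as n→∞, aₙ→∞ (since base 6 > 1)
No finite upper bound exists
The sequence is UNBOUNDED

Unbounded (aₙ → ∞ as n → ∞)


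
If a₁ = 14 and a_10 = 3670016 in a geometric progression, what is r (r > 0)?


r^(n-1) = aₙ/a₁
r^9 = 3670016/14 = 262144
r = 262144^(1/9)
= 4

r = 4


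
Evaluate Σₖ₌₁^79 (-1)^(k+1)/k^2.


S = 1 - 1/4 + 1/9 - 1/16 + 1/25 - 1/36 + 1/49 - 1/64 ± ...
= 0.8225
(Full series converges to +π²/12 ≈ +0.8225)

S_79 = 0.8225


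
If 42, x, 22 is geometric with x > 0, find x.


GM = √(42×22) = √924 = 30.3974

GM = 30.3974


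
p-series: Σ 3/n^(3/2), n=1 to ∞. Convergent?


p-series test: Σ c/n^p converges if p > 1, diverges if p ≤ 1 (constant c > 0 doesn't affect convergence).
p = 3/2
3/2 > 1 → CONVERGES

Converges (p = 3/2 > 1)


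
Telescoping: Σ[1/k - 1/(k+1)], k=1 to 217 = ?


Telescoping: adjacent terms cancel.
= 1/1 - 1/218
= 1 - 1/218 = 217/218

Sum = 217/218


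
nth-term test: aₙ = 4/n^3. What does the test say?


lim(n→∞) 4/n^3 = 0
lim aₙ = 0 → nth-term test is INCONCLUSIVE
(Need other tests; this is actually a convergent p-series with p=3 > 1)

Inconclusive (lim aₙ = 0; need another test)


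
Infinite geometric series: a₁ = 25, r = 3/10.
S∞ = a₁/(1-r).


S∞ = a₁/(1-r) = 25/(1 - 3/10)
= 25/(7/10)
= 250/7

S∞ = 250/7


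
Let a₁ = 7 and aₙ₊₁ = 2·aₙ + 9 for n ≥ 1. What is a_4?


Computing step by step:
a_1 = 7
a_2 = 23
a_3 = 55
a_4 = 119


a_4 = 119


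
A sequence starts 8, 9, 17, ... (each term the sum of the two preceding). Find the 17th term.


Computing iteratively: 8, 9, 17, 26, 43, 69, 112, 181, 293, 474, 767, 1241, ...
a_17 = 13763

a_17 = 13763


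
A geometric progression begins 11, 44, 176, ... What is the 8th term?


aₙ = a₁·r^(n-1)
= 11×4^7
= 11×16384
= 180224

a_8 = 180224


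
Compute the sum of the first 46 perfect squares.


n = 46
n(n+1)(2n+1)/6 = 46×47×93/6
= 201066/6 = 33511

Σk² = 33511


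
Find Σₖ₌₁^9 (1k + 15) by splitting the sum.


Σ(1k+15) = 1·Σk + 15·n
= 1·45 + 15·9
= 45 + 135 = 180

Σ = 180


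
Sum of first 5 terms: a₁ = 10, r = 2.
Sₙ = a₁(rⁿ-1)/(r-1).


Sₙ = 10×(2^5 - 1)/(2 - 1)
= 10×(32 - 1)/1
= 10×31/1
= 310

S_5 = 310


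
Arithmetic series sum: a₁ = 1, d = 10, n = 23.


aₙ = 1 + (23-1)×10 = 221
Sₙ = n(a₁+aₙ)/2 = 23×(1+221)/2
= 23×222/2 = 2553

S_23 = 2553


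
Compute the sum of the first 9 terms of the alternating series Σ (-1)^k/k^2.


S = -1 + 1/4 - 1/9 + 1/16 - 1/25 + 1/36 - 1/49 + 1/64 ± ...
= -0.828
(Full series converges to -π²/12 ≈ -0.8225)

S_9 = -0.828


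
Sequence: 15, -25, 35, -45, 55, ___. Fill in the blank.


Pattern: alternating sign, magnitude arithmetic (d=10)
Terms: 15, -25, 35, -45, 55
Next term = -65

Next term = -65


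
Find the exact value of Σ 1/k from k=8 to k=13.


Σₖ₌8^13 1/k = 1/8 + 1/9 + 1/10 + 1/11 + 1/12 + 1/13
= 30233/51480
≈ 0.5873

Sum = 30233/51480 ≈ 0.5873


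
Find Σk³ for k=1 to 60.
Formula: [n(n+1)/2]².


n(n+1)/2 = 60×61/2 = 1830
Σk³ = 1830² = 3348900

Σk³ = 3348900


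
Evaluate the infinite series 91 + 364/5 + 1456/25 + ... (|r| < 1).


S∞ = a₁/(1-r) = 91/(1 - 4/5)
= 91/(1/5)
= 455

S∞ = 455


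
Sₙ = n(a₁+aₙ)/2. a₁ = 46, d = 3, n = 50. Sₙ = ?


aₙ = 46 + (50-1)×3 = 193
Sₙ = n(a₁+aₙ)/2 = 50×(46+193)/2
= 50×239/2 = 5975

S_50 = 5975


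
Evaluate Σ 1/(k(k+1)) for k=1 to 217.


1/(k(k+1)) = 1/k - 1/(k+1) (partial fractions)
Telescoping: Σ = 1 - 1/218 = 217/218

Sum = 217/218


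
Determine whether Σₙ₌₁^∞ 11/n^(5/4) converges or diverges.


p-series test: Σ c/n^p converges if p > 1, diverges if p ≤ 1 (constant c > 0 doesn't affect convergence).
p = 5/4
5/4 > 1 → CONVERGES

Converges (p = 5/4 > 1)


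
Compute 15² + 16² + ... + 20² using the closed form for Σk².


Σₖ₌15^20 k² = Σₖ₌₁^20 k² − Σₖ₌₁^14 k²
= 20·21·41/6 − 14·15·29/6
= 2870 − 1015 = 1855

Σk² = 1855


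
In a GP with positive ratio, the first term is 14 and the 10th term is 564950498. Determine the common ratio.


r^(n-1) = aₙ/a₁
r^9 = 564950498/14 = 40353607
r = 40353607^(1/9)
= 7

r = 7


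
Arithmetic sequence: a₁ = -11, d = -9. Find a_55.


aₙ = a₁ + (n-1)d
= -11 + (55-1)×-9
= -11 - 486
= -497

a_55 = -497


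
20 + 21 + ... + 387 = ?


Σₖ₌20^387 k = Σₖ₌₁^387 k − Σₖ₌₁^19 k
= 387·388/2 − 19·20/2
= 75078 − 190 = 74888

Σk = 74888


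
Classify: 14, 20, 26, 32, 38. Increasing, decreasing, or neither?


Differences: 6, 6, 6, 6
All differences > 0 → strictly INCREASING

Monotonically increasing


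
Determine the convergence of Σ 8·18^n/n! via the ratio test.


aₙ = 8·18^n/n!
a_{n+1}/aₙ = 18^(n+1)/(n+1)! × n!/18^n  (constant 8 cancels)
= 18/(n+1)
L = lim(n→∞) 18/(n+1) = 0
L < 1 → series CONVERGES

Converges (ratio test: L = 0 < 1)


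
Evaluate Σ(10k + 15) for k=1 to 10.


Σ(10k+15) = 10·Σk + 15·n
= 10·55 + 15·10
= 550 + 150 = 700

Σ = 700


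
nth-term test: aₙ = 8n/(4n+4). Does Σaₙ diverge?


lim(n→∞) 8n/(4n+4) = 8/4 = 2  (divide numerator and denominator by n)
lim aₙ = 2 ≠ 0 → series DIVERGES

Diverges (lim aₙ = 2 ≠ 0)


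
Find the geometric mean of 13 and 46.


GM = √(13×46) = √598 = 24.454

GM = 24.454


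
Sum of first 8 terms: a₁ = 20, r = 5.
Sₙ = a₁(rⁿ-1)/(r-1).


Sₙ = 20×(5^8 - 1)/(5 - 1)
= 20×(390625 - 1)/4
= 20×390624/4
= 1953120

S_8 = 1953120


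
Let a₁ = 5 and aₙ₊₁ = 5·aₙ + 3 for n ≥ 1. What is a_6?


Computing step by step:
a_1 = 5
a_2 = 28
a_3 = 143
a_4 = 718
a_5 = 3593
a_6 = 17968


a_6 = 17968


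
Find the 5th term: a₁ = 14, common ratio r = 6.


aₙ = a₁·r^(n-1)
= 14×6^4
= 14×1296
= 18144

a_5 = 18144


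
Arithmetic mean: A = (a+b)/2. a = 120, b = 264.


AM = (120 + 264)/2 = 384/2 = 192

AM = 192


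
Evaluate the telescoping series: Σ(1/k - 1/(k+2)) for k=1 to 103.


Telescoping with gap 2: two head and two tail terms survive.
= (1 + 1/2) - (1/104 + 1/105)
= 3/2 - 1/104 - 1/105 = 16171/10920

Sum = 16171/10920


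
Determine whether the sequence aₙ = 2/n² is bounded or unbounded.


a₁ = 2, a₂ = 2/4, a₃ = 2/9, ...
0 < aₙ ≤ 2 for all n ≥ 1
The sequence IS bounded

Bounded (0 < aₙ ≤ 2)


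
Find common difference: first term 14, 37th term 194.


d = (aₙ - a₁)/(n-1)
= (194 - 14)/(37-1)
= 180/36 = 5

d = 5


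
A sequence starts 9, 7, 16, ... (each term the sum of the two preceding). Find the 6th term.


Computing iteratively: 9, 7, 16, 23, 39, 62
a_6 = 62

a_6 = 62


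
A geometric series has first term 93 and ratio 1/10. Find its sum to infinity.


S∞ = a₁/(1-r) = 93/(1 - 1/10)
= 93/(9/10)
= 310/3

S∞ = 310/3


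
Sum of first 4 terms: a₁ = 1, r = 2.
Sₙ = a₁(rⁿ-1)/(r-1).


Sₙ = 1×(2^4 - 1)/(2 - 1)
= 1×(16 - 1)/1
= 1×15/1
= 15

S_4 = 15


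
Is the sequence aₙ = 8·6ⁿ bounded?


aₙ = 8·6ⁿ → as n→∞, aₙ→∞ (since base 6 > 1)
No finite upper bound exists
The sequence is UNBOUNDED

Unbounded (aₙ → ∞ as n → ∞)


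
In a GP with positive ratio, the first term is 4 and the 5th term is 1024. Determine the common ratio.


r^(n-1) = aₙ/a₁
r^4 = 1024/4 = 256
r = 256^(1/4)
= ±4; taking r > 0 gives r = 4

r = 4


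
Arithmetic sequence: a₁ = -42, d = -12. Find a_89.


aₙ = a₁ + (n-1)d
= -42 + (89-1)×-12
= -42 - 1056
= -1098

a_89 = -1098


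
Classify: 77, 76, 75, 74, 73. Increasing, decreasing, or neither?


Differences: -1, -1, -1, -1
All differences < 0 → strictly DECREASING

Monotonically decreasing


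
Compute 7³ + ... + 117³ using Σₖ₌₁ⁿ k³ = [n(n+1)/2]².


Σₖ₌7^117 k³ = [117·118/2]² − [6·7/2]²
= 47651409 − 441 = 47650968

Σk³ = 47650968


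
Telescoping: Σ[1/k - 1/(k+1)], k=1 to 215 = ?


Telescoping: adjacent terms cancel.
= 1/1 - 1/216
= 1 - 1/216 = 215/216

Sum = 215/216


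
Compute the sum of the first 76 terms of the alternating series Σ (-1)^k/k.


S = -1 + 1/2 - 1/3 + 1/4 - 1/5 + 1/6 - 1/7 + 1/8 ± ...
= -0.6866
(Full series converges to -ln(2) ≈ -0.6931)

S_76 = -0.6866


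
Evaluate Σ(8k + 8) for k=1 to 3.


Σ(8k+8) = 8·Σk + 8·n
= 8·6 + 8·3
= 48 + 24 = 72

Σ = 72


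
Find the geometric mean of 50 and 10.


GM = √(50×10) = √500 = 22.3607

GM = 22.3607


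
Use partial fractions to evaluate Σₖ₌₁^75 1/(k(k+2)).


1/(k(k+2)) = (1/2)·(1/k - 1/(k+2)) (partial fractions)
Telescoping: Σ = (1/2)·(1 + 1/2 - 1/76 - 1/77) = 8625/11704

Sum = 8625/11704


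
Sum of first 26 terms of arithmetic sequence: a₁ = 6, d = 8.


aₙ = 6 + (26-1)×8 = 206
Sₙ = n(a₁+aₙ)/2 = 26×(6+206)/2
= 26×212/2 = 2756

S_26 = 2756


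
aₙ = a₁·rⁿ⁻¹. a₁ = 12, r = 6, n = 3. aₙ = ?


aₙ = a₁·r^(n-1)
= 12×6^2
= 12×36
= 432

a_3 = 432


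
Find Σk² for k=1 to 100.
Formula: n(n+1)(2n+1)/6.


n = 100
n(n+1)(2n+1)/6 = 100×101×201/6
= 2030100/6 = 338350

Σk² = 338350


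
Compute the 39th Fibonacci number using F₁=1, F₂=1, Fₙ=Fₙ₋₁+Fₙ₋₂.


Fibonacci sequence: 1, 1, 2, 3, 5, 8, 13, 21, 34, 55, 89, ...
F(39) = 63245986

F(39) = 63245986


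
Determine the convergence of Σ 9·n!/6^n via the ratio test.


aₙ = 9·n!/6^n
a_{n+1}/aₙ = (n+1)!/6^(n+1) × 6^n/n!  (constant 9 cancels)
= (n+1)/6
L = lim(n→∞) (n+1)/6 = ∞
L > 1 → series DIVERGES

Diverges (ratio test: L = ∞ > 1)


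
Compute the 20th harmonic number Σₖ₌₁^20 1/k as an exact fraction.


H_20 = 1/1 + 1/2 + 1/3 + ... + 1/20
= 55835135/15519504
≈ 3.5977

H_20 = 55835135/15519504 ≈ 3.5977


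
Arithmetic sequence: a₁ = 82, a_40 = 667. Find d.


d = (aₙ - a₁)/(n-1)
= (667 - 82)/(40-1)
= 585/39 = 15

d = 15


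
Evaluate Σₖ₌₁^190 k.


n(n+1)/2 = 190×191/2 = 36290/2 = 18145

Σk = 18145


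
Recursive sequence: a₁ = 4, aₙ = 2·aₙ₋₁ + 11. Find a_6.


Computing step by step:
a_1 = 4
a_2 = 19
a_3 = 49
a_4 = 109
a_5 = 229
a_6 = 469


a_6 = 469


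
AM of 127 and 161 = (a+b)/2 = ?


AM = (127 + 161)/2 = 288/2 = 144

AM = 144


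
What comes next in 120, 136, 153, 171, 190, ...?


Pattern: triangular numbers: n(n+1)/2
Terms: 120, 136, 153, 171, 190
Next term = 210

Next term = 210


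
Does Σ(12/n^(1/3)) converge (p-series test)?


p-series test: Σ c/n^p converges if p > 1, diverges if p ≤ 1 (constant c > 0 doesn't affect convergence).
p = 1/3
1/3 ≤ 1 → DIVERGES

Diverges (p = 1/3 ≤ 1)


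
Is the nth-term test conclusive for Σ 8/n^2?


lim(n→∞) 8/n^2 = 0
lim aₙ = 0 → nth-term test is INCONCLUSIVE
(Need other tests; this is actually a convergent p-series with p=2 > 1)

Inconclusive (lim aₙ = 0; need another test)


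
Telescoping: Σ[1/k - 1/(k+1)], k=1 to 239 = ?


Telescoping: adjacent terms cancel.
= 1/1 - 1/240
= 1 - 1/240 = 239/240

Sum = 239/240


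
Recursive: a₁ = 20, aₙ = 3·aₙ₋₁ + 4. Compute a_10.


Computing step by step:
a_1 = 20
a_2 = 64
a_3 = 196
a_4 = 592
a_5 = 1780
a_6 = 5344
a_7 = 16036
a_8 = 48112
a_9 = 144340
a_10 = 433024


a_10 = 433024


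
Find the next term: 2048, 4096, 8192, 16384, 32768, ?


Pattern: powers of 2: 2ⁿ
Terms: 2048, 4096, 8192, 16384, 32768
Next term = 65536

Next term = 65536


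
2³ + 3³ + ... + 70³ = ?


Σₖ₌2^70 k³ = [70·71/2]² − [1·2/2]²
= 6175225 − 1 = 6175224

Σk³ = 6175224


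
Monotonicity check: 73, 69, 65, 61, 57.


Differences: -4, -4, -4, -4
All differences < 0 → strictly DECREASING

Monotonically decreasing


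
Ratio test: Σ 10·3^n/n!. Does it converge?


aₙ = 10·3^n/n!
a_{n+1}/aₙ = 3^(n+1)/(n+1)! × n!/3^n  (constant 10 cancels)
= 3/(n+1)
L = lim(n→∞) 3/(n+1) = 0
L < 1 → series CONVERGES

Converges (ratio test: L = 0 < 1)


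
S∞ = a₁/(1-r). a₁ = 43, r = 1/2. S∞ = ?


S∞ = a₁/(1-r) = 43/(1 - 1/2)
= 43/(1/2)
= 86

S∞ = 86


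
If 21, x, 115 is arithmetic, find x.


AM = (21 + 115)/2 = 136/2 = 68

AM = 68


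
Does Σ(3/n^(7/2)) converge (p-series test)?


p-series test: Σ c/n^p converges if p > 1, diverges if p ≤ 1 (constant c > 0 doesn't affect convergence).
p = 7/2
7/2 > 1 → CONVERGES

Converges (p = 7/2 > 1)


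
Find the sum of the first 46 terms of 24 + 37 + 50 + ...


aₙ = 24 + (46-1)×13 = 609
Sₙ = n(a₁+aₙ)/2 = 46×(24+609)/2
= 46×633/2 = 14559

S_46 = 14559


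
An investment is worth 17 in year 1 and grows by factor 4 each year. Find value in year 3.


aₙ = a₁·r^(n-1)
= 17×4^2
= 17×16
= 272

a_3 = 272


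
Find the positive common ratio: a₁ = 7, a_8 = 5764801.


r^(n-1) = aₙ/a₁
r^7 = 5764801/7 = 823543
r = 823543^(1/7)
= 7

r = 7


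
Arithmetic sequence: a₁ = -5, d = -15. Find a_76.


aₙ = a₁ + (n-1)d
= -5 + (76-1)×-15
= -5 - 1125
= -1130

a_76 = -1130


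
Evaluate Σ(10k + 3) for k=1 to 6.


Σ(10k+3) = 10·Σk + 3·n
= 10·21 + 3·6
= 210 + 18 = 228

Σ = 228


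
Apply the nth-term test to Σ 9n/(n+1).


lim(n→∞) 9n/(n+1) = 9/1 = 9  (divide numerator and denominator by n)
lim aₙ = 9 ≠ 0 → series DIVERGES

Diverges (lim aₙ = 9 ≠ 0)


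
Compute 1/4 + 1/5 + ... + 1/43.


Σₖ₌4^43 1/k = 1/4 + 1/5 + 1/6 + ... + 1/43
= 307869487527576617/122332313750680800
≈ 2.5167

Sum = 307869487527576617/122332313750680800 ≈ 2.5167


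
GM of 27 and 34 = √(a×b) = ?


GM = √(27×34) = √918 = 30.2985

GM = 30.2985


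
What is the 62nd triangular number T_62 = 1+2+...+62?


n(n+1)/2 = 62×63/2 = 3906/2 = 1953

Σk = 1953


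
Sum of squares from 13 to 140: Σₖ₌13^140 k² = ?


Σₖ₌13^140 k² = Σₖ₌₁^140 k² − Σₖ₌₁^12 k²
= 140·141·281/6 − 12·13·25/6
= 924490 − 650 = 923840

Σk² = 923840


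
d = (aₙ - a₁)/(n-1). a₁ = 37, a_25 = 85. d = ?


d = (aₙ - a₁)/(n-1)
= (85 - 37)/(25-1)
= 48/24 = 2

d = 2


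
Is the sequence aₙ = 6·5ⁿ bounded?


aₙ = 6·5ⁿ → as n→∞, aₙ→∞ (since base 5 > 1)
No finite upper bound exists
The sequence is UNBOUNDED

Unbounded (aₙ → ∞ as n → ∞)


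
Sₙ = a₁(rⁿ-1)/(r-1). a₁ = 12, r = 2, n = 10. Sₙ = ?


Sₙ = 12×(2^10 - 1)/(2 - 1)
= 12×(1024 - 1)/1
= 12×1023/1
= 12276

S_10 = 12276


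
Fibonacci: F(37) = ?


Fibonacci sequence: 1, 1, 2, 3, 5, 8, 13, 21, 34, 55, 89, ...
F(37) = 24157817

F(37) = 24157817


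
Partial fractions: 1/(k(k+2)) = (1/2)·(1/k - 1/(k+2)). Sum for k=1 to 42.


1/(k(k+2)) = (1/2)·(1/k - 1/(k+2)) (partial fractions)
Telescoping: Σ = (1/2)·(1 + 1/2 - 1/43 - 1/44) = 2751/3784

Sum = 2751/3784


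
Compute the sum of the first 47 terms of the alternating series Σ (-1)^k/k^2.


S = -1 + 1/4 - 1/9 + 1/16 - 1/25 + 1/36 - 1/49 + 1/64 ± ...
= -0.8227
(Full series converges to -π²/12 ≈ -0.8225)

S_47 = -0.8227


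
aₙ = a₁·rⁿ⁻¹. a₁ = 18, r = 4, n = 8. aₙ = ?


aₙ = a₁·r^(n-1)
= 18×4^7
= 18×16384
= 294912

a_8 = 294912


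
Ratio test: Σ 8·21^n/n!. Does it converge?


aₙ = 8·21^n/n!
a_{n+1}/aₙ = 21^(n+1)/(n+1)! × n!/21^n  (constant 8 cancels)
= 21/(n+1)
L = lim(n→∞) 21/(n+1) = 0
L < 1 → series CONVERGES

Converges (ratio test: L = 0 < 1)


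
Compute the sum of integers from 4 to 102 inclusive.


Σₖ₌4^102 k = Σₖ₌₁^102 k − Σₖ₌₁^3 k
= 102·103/2 − 3·4/2
= 5253 − 6 = 5247

Σk = 5247


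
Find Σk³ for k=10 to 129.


Σₖ₌10^129 k³ = [129·130/2]² − [9·10/2]²
= 70308225 − 2025 = 70306200

Σk³ = 70306200


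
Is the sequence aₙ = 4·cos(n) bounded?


For all n, -1 ≤ cos(n) ≤ 1, so -4 ≤ 4·cos(n) ≤ 4
Lower bound: -4, Upper bound: 4
The sequence IS bounded

Bounded (-4 ≤ aₙ ≤ 4)


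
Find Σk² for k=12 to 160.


Σₖ₌12^160 k² = Σₖ₌₁^160 k² − Σₖ₌₁^11 k²
= 160·161·321/6 − 11·12·23/6
= 1378160 − 506 = 1377654

Σk² = 1377654


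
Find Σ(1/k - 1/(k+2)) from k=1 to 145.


Telescoping with gap 2: two head and two tail terms survive.
= (1 + 1/2) - (1/146 + 1/147)
= 3/2 - 1/146 - 1/147 = 15950/10731

Sum = 15950/10731


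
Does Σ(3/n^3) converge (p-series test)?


p-series test: Σ c/n^p converges if p > 1, diverges if p ≤ 1 (constant c > 0 doesn't affect convergence).
p = 3
3 > 1 → CONVERGES

Converges (p = 3 > 1)


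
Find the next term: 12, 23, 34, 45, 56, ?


Pattern: arithmetic (d=11)
Terms: 12, 23, 34, 45, 56
Next term = 67

Next term = 67


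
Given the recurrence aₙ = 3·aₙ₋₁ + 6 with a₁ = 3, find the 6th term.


Computing step by step:
a_1 = 3
a_2 = 15
a_3 = 51
a_4 = 159
a_5 = 483
a_6 = 1455


a_6 = 1455


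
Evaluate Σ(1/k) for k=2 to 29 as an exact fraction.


Σₖ₌2^29 1/k = 1/2 + 1/3 + 1/4 + ... + 1/29
= 6897956948587/2329089562800
≈ 2.9617

Sum = 6897956948587/2329089562800 ≈ 2.9617


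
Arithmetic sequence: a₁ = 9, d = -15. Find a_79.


aₙ = a₁ + (n-1)d
= 9 + (79-1)×-15
= 9 - 1170
= -1161

a_79 = -1161


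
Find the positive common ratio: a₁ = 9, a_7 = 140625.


r^(n-1) = aₙ/a₁
r^6 = 140625/9 = 15625
r = 15625^(1/6)
= ±5; taking r > 0 gives r = 5

r = 5


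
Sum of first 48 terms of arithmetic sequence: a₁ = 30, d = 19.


aₙ = 30 + (48-1)×19 = 923
Sₙ = n(a₁+aₙ)/2 = 48×(30+923)/2
= 48×953/2 = 22872

S_48 = 22872


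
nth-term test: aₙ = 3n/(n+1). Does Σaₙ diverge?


lim(n→∞) 3n/(n+1) = 3/1 = 3  (divide numerator and denominator by n)
lim aₙ = 3 ≠ 0 → series DIVERGES

Diverges (lim aₙ = 3 ≠ 0)


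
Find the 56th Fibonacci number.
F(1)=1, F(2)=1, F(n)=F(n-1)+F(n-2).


Fibonacci sequence: 1, 1, 2, 3, 5, 8, 13, 21, 34, 55, 89, ...
F(56) = 225851433717

F(56) = 225851433717


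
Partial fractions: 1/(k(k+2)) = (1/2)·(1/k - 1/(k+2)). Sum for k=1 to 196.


1/(k(k+2)) = (1/2)·(1/k - 1/(k+2)) (partial fractions)
Telescoping: Σ = (1/2)·(1 + 1/2 - 1/197 - 1/198) = 29057/39006

Sum = 29057/39006


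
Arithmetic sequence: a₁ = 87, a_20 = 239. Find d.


d = (aₙ - a₁)/(n-1)
= (239 - 87)/(20-1)
= 152/19 = 8

d = 8


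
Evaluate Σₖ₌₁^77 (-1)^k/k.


S = -1 + 1/2 - 1/3 + 1/4 - 1/5 + 1/6 - 1/7 + 1/8 ± ...
= -0.6996
(Full series converges to -ln(2) ≈ -0.6931)

S_77 = -0.6996


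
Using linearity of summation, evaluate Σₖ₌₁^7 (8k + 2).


Σ(8k+2) = 8·Σk + 2·n
= 8·28 + 2·7
= 224 + 14 = 238

Σ = 238


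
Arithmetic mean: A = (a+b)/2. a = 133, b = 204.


AM = (133 + 204)/2 = 337/2 = 168.5

AM = 168.5


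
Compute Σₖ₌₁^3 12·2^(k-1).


Sₙ = 12×(2^3 - 1)/(2 - 1)
= 12×(8 - 1)/1
= 12×7/1
= 84

S_3 = 84


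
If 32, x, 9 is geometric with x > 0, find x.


GM = √(32×9) = √288 = 16.9706

GM = 16.9706


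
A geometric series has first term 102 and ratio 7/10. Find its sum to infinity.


S∞ = a₁/(1-r) = 102/(1 - 7/10)
= 102/(3/10)
= 340

S∞ = 340


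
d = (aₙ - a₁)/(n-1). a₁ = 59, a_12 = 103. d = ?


d = (aₙ - a₁)/(n-1)
= (103 - 59)/(12-1)
= 44/11 = 4

d = 4


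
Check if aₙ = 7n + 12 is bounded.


aₙ = 7n + 12 → as n→∞, aₙ→∞
No finite upper bound exists
The sequence is UNBOUNDED

Unbounded (aₙ → ∞ as n → ∞)


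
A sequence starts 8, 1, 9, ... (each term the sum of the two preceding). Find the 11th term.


Computing iteratively: 8, 1, 9, 10, 19, 29, 48, 77, 125, 202, 327
a_11 = 327

a_11 = 327


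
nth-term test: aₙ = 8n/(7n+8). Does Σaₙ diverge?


lim(n→∞) 8n/(7n+8) = 8/7 = 8/7  (divide numerator and denominator by n)
lim aₙ = 8/7 ≠ 0 → series DIVERGES

Diverges (lim aₙ = 8/7 ≠ 0)


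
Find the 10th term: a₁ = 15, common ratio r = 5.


aₙ = a₁·r^(n-1)
= 15×5^9
= 15×1953125
= 29296875

a_10 = 29296875


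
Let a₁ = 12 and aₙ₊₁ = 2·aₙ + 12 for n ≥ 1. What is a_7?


Computing step by step:
a_1 = 12
a_2 = 36
a_3 = 84
a_4 = 180
a_5 = 372
a_6 = 756
a_7 = 1524


a_7 = 1524


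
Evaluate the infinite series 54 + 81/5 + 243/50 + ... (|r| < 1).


S∞ = a₁/(1-r) = 54/(1 - 3/10)
= 54/(7/10)
= 540/7

S∞ = 540/7


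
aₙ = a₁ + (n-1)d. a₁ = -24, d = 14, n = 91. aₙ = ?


aₙ = a₁ + (n-1)d
= -24 + (91-1)×14
= -24 + 1260
= 1236

a_91 = 1236


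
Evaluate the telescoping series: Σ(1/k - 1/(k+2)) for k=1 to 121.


Telescoping with gap 2: two head and two tail terms survive.
= (1 + 1/2) - (1/122 + 1/123)
= 3/2 - 1/122 - 1/123 = 11132/7503

Sum = 11132/7503


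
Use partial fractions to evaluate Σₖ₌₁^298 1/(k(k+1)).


1/(k(k+1)) = 1/k - 1/(k+1) (partial fractions)
Telescoping: Σ = 1 - 1/299 = 298/299

Sum = 298/299


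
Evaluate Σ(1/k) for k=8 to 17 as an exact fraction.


Σₖ₌8^17 1/k = 1/8 + 1/9 + 1/10 + 1/11 + 1/12 + 1/13 + 1/14 + 1/15 + 1/16 + 1/17
= 2074783/2450448
≈ 0.8467

Sum = 2074783/2450448 ≈ 0.8467


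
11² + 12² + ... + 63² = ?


Σₖ₌11^63 k² = Σₖ₌₁^63 k² − Σₖ₌₁^10 k²
= 63·64·127/6 − 10·11·21/6
= 85344 − 385 = 84959

Σk² = 84959


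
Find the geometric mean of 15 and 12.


GM = √(15×12) = √180 = 13.4164

GM = 13.4164


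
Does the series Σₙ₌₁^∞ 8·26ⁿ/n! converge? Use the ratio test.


aₙ = 8·26^n/n!
a_{n+1}/aₙ = 26^(n+1)/(n+1)! × n!/26^n  (constant 8 cancels)
= 26/(n+1)
L = lim(n→∞) 26/(n+1) = 0
L < 1 → series CONVERGES

Converges (ratio test: L = 0 < 1)


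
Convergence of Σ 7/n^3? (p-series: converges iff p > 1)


p-series test: Σ c/n^p converges if p > 1, diverges if p ≤ 1 (constant c > 0 doesn't affect convergence).
p = 3
3 > 1 → CONVERGES

Converges (p = 3 > 1)


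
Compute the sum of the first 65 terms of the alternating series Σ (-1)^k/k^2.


S = -1 + 1/4 - 1/9 + 1/16 - 1/25 + 1/36 - 1/49 + 1/64 ± ...
= -0.8226
(Full series converges to -π²/12 ≈ -0.8225)

S_65 = -0.8226


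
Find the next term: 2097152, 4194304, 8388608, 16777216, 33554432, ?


Pattern: powers of 2: 2ⁿ
Terms: 2097152, 4194304, 8388608, 16777216, 33554432
Next term = 67108864

Next term = 67108864


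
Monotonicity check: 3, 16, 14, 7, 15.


Differences: 13, -2, -7, 8
Difference at position 1 is +13 (> 0) but position 2 is -2 (< 0) — sequence both rises and falls
→ NOT monotonic

Not monotonic


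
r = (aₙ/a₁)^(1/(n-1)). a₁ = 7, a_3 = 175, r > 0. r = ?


r^(n-1) = aₙ/a₁
r^2 = 175/7 = 25
r = 25^(1/2)
= ±5; taking r > 0 gives r = 5

r = 5


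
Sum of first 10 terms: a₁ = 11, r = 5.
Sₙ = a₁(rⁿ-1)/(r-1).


Sₙ = 11×(5^10 - 1)/(5 - 1)
= 11×(9765625 - 1)/4
= 11×9765624/4
= 26855466

S_10 = 26855466


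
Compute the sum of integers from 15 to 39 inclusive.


Σₖ₌15^39 k = Σₖ₌₁^39 k − Σₖ₌₁^14 k
= 39·40/2 − 14·15/2
= 780 − 105 = 675

Σk = 675


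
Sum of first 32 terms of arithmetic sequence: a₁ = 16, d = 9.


aₙ = 16 + (32-1)×9 = 295
Sₙ = n(a₁+aₙ)/2 = 32×(16+295)/2
= 32×311/2 = 4976

S_32 = 4976


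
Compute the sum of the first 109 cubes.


n(n+1)/2 = 109×110/2 = 5995
Σk³ = 5995² = 35940025

Σk³ = 35940025


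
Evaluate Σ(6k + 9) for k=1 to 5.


Σ(6k+9) = 6·Σk + 9·n
= 6·15 + 9·5
= 90 + 45 = 135

Σ = 135


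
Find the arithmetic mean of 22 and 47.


AM = (22 + 47)/2 = 69/2 = 34.5

AM = 34.5


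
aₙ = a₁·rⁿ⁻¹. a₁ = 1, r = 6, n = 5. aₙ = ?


aₙ = a₁·r^(n-1)
= 1×6^4
= 1×1296
= 1296

a_5 = 1296


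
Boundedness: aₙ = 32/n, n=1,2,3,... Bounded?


a₁ = 32, a₂ = 32/2, a₃ = 32/3, ...
0 < aₙ ≤ 32 for all n ≥ 1
Lower bound: 0, Upper bound: 32
The sequence IS bounded

Bounded (0 < aₙ ≤ 32)


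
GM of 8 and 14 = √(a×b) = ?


GM = √(8×14) = √112 = 10.583

GM = 10.583


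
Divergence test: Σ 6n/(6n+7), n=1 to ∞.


lim(n→∞) 6n/(6n+7) = 6/6 = 1  (divide numerator and denominator by n)
lim aₙ = 1 ≠ 0 → series DIVERGES

Diverges (lim aₙ = 1 ≠ 0)


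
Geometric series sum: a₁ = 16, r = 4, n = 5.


Sₙ = 16×(4^5 - 1)/(4 - 1)
= 16×(1024 - 1)/3
= 16×1023/3
= 5456

S_5 = 5456


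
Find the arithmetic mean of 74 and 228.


AM = (74 + 228)/2 = 302/2 = 151

AM = 151


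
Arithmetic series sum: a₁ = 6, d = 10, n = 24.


aₙ = 6 + (24-1)×10 = 236
Sₙ = n(a₁+aₙ)/2 = 24×(6+236)/2
= 24×242/2 = 2904

S_24 = 2904


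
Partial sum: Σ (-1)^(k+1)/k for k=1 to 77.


S = 1 - 1/2 + 1/3 - 1/4 + 1/5 - 1/6 + 1/7 - 1/8 ± ...
= 0.6996
(Full series converges to +ln(2) ≈ +0.6931)

S_77 = 0.6996


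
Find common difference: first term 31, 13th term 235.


d = (aₙ - a₁)/(n-1)
= (235 - 31)/(13-1)
= 204/12 = 17

d = 17


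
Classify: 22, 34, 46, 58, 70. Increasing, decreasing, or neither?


Differences: 12, 12, 12, 12
All differences > 0 → strictly INCREASING

Monotonically increasing


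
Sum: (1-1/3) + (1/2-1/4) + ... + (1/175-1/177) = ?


Telescoping with gap 2: two head and two tail terms survive.
= (1 + 1/2) - (1/176 + 1/177)
= 3/2 - 1/176 - 1/177 = 46375/31152

Sum = 46375/31152


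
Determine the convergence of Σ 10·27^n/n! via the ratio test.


aₙ = 10·27^n/n!
a_{n+1}/aₙ = 27^(n+1)/(n+1)! × n!/27^n  (constant 10 cancels)
= 27/(n+1)
L = lim(n→∞) 27/(n+1) = 0
L < 1 → series CONVERGES

Converges (ratio test: L = 0 < 1)


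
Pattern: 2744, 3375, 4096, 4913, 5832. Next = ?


Pattern: perfect cubes: n³
Terms: 2744, 3375, 4096, 4913, 5832
Next term = 6859

Next term = 6859


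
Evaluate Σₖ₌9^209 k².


Σₖ₌9^209 k² = Σₖ₌₁^209 k² − Σₖ₌₁^8 k²
= 209·210·419/6 − 8·9·17/6
= 3064985 − 204 = 3064781

Σk² = 3064781


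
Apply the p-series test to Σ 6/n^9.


p-series test: Σ c/n^p converges if p > 1, diverges if p ≤ 1 (constant c > 0 doesn't affect convergence).
p = 9
9 > 1 → CONVERGES

Converges (p = 9 > 1)


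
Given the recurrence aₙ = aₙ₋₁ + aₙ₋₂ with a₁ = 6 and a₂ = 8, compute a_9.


Computing iteratively: 6, 8, 14, 22, 36, 58, 94, 152, 246
a_9 = 246

a_9 = 246


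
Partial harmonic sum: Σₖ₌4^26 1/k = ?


Σₖ₌4^26 1/k = 1/4 + 1/5 + 1/6 + ... + 1/26
= 18035598467/8923714800
≈ 2.0211

Sum = 18035598467/8923714800 ≈ 2.0211
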